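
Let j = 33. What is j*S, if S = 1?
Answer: 33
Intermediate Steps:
j*S = 33*1 = 33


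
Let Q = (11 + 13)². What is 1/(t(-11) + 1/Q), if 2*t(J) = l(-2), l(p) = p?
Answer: -576/575 ≈ -1.0017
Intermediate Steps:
t(J) = -1 (t(J) = (½)*(-2) = -1)
Q = 576 (Q = 24² = 576)
1/(t(-11) + 1/Q) = 1/(-1 + 1/576) = 1/(-575/576) = -576/575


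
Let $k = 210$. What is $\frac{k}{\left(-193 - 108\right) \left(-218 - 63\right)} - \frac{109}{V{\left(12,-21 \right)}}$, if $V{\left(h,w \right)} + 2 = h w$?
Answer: $\frac{1324667}{3069082} \approx 0.43162$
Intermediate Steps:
$V{\left(h,w \right)} = -2 + h w$
$\frac{k}{\left(-193 - 108\right) \left(-218 - 63\right)} - \frac{109}{V{\left(12,-21 \right)}} = \frac{210}{\left(-193 - 108\right) \left(-218 - 63\right)} - \frac{109}{-2 + 12 \left(-21\right)} = \frac{210}{\left(-301\right) \left(-281\right)} - \frac{109}{-2 - 252} = \frac{210}{84581} - \frac{109}{-254} = 210 \cdot \frac{1}{84581} - - \frac{109}{254} = \frac{30}{12083} + \frac{109}{254} = \frac{1324667}{3069082}$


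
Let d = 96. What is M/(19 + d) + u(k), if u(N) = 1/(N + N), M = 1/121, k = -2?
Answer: -13911/55660 ≈ -0.24993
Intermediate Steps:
M = 1/121 ≈ 0.0082645
u(N) = 1/(2*N)
M/(19 + d) + u(k) = 1/(121*(19 + 96)) + (½)/(-2) = (1/121)/115 + (½)*(-½) = (1/121)*(1/115) - ¼ = 1/13915 - ¼ = -13911/55660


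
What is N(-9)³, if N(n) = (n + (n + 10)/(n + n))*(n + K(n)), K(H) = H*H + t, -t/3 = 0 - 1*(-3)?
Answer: -1485446221/8 ≈ -1.8568e+8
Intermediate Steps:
t = -9 (t = -3*(0 - 1*(-3)) = -3*(0 + 3) = -3*3 = -9)
K(H) = -9 + H² (K(H) = H*H - 9 = H² - 9 = -9 + H²)
N(n) = (n + (10 + n)/(2*n))*(-9 + n + n²) (N(n) = (n + (n + 10)/(n + n))*(n + (-9 + n²)) = (n + (10 + n)/((2*n)))*(-9 + n + n²) = (n + (10 + n)*(1/(2*n)))*(-9 + n + n²) = (n + (10 + n)/(2*n))*(-9 + n + n²))
N(-9)³ = ((½)*(-90 - 9 - 7*(-9)² + 2*(-9)⁴ + 3*(-9)³)/(-9))³ = ((½)*(-⅑)*(-90 - 9 - 7*81 + 2*6561 + 3*(-729)))³ = ((½)*(-⅑)*(-90 - 9 - 567 + 13122 - 2187))³ = ((½)*(-⅑)*10269)³ = (-1141/2)³ = -1485446221/8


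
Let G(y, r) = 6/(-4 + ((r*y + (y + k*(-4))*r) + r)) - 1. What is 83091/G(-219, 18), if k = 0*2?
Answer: -326963085/3938 ≈ -83028.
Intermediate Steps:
k = 0
G(y, r) = -1 + 6/(-4 + r + 2*r*y) (G(y, r) = 6/(-4 + ((r*y + (y + 0*(-4))*r) + r)) - 1 = 6/(-4 + ((r*y + (y + 0)*r) + r)) - 1 = 6/(-4 + ((r*y + y*r) + r)) - 1 = 6/(-4 + ((r*y + r*y) + r)) - 1 = 6/(-4 + (2*r*y + r)) - 1 = 6/(-4 + (r + 2*r*y)) - 1 = 6/(-4 + r + 2*r*y) - 1 = -1 + 6/(-4 + r + 2*r*y))
83091/G(-219, 18) = 83091/(((10 - 1*18 - 2*18*(-219))/(-4 + 18 + 2*18*(-219)))) = 83091/(((10 - 18 + 7884)/(-4 + 18 - 7884))) = 83091/((7876/(-7870))) = 83091/((-1/7870*7876)) = 83091/(-3938/3935) = 83091*(-3935/3938) = -326963085/3938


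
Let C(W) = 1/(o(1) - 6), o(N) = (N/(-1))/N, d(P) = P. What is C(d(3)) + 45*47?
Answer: 14804/7 ≈ 2114.9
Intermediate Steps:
o(N) = -1 (o(N) = (N*(-1))/N = (-N)/N = -1)
C(W) = -1/7 (C(W) = 1/(-1 - 6) = 1/(-7) = -1/7)
C(d(3)) + 45*47 = -1/7 + 45*47 = -1/7 + 2115 = 14804/7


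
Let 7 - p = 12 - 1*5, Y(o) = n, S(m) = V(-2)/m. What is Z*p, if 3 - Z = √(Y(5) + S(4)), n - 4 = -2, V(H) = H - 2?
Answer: 0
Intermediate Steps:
V(H) = -2 + H
n = 2 (n = 4 - 2 = 2)
S(m) = -4/m (S(m) = (-2 - 2)/m = -4/m)
Y(o) = 2
Z = 2 (Z = 3 - √(2 - 4/4) = 3 - √(2 - 4*¼) = 3 - √(2 - 1) = 3 - √1 = 3 - 1*1 = 3 - 1 = 2)
p = 0 (p = 7 - (12 - 1*5) = 7 - (12 - 5) = 7 - 1*7 = 7 - 7 = 0)
Z*p = 2*0 = 0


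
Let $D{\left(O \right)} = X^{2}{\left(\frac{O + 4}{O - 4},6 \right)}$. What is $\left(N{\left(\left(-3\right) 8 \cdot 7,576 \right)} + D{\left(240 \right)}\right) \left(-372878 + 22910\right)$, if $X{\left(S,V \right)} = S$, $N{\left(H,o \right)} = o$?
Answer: $- \frac{703007669136}{3481} \approx -2.0196 \cdot 10^{8}$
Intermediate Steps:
$D{\left(O \right)} = \frac{\left(4 + O\right)^{2}}{\left(-4 + O\right)^{2}}$ ($D{\left(O \right)} = \left(\frac{O + 4}{O - 4}\right)^{2} = \left(\frac{4 + O}{-4 + O}\right)^{2} = \frac{\left(4 + O\right)^{2}}{\left(-4 + O\right)^{2}}$)
$\left(N{\left(\left(-3\right) 8 \cdot 7,576 \right)} + D{\left(240 \right)}\right) \left(-372878 + 22910\right) = \left(576 + \frac{\left(4 + 240\right)^{2}}{\left(-4 + 240\right)^{2}}\right) \left(-372878 + 22910\right) = \left(576 + \frac{244^{2}}{55696}\right) \left(-349968\right) = \left(576 + \frac{1}{55696} \cdot 59536\right) \left(-349968\right) = \left(576 + \frac{3721}{3481}\right) \left(-349968\right) = \frac{2008777}{3481} \left(-349968\right) = - \frac{703007669136}{3481}$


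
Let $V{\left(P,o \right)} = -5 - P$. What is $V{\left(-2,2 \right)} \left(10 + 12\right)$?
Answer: $-66$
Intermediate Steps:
$V{\left(-2,2 \right)} \left(10 + 12\right) = \left(-5 - -2\right) \left(10 + 12\right) = \left(-5 + 2\right) 22 = \left(-3\right) 22 = -66$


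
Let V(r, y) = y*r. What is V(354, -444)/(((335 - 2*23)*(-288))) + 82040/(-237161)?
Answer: 422884223/274158116 ≈ 1.5425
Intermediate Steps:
V(r, y) = r*y
V(354, -444)/(((335 - 2*23)*(-288))) + 82040/(-237161) = (354*(-444))/(((335 - 2*23)*(-288))) + 82040/(-237161) = -157176*(-1/(288*(335 - 46))) + 82040*(-1/237161) = -157176/(289*(-288)) - 82040/237161 = -157176/(-83232) - 82040/237161 = -157176*(-1/83232) - 82040/237161 = 2183/1156 - 82040/237161 = 422884223/274158116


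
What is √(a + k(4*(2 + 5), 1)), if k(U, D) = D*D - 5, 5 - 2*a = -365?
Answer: √181 ≈ 13.454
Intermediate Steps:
a = 185 (a = 5/2 - ½*(-365) = 5/2 + 365/2 = 185)
k(U, D) = -5 + D² (k(U, D) = D² - 5 = -5 + D²)
√(a + k(4*(2 + 5), 1)) = √(185 + (-5 + 1²)) = √(185 + (-5 + 1)) = √(185 - 4) = √181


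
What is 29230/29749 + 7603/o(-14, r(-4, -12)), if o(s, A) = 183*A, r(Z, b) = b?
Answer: -161992567/65328804 ≈ -2.4796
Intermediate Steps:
29230/29749 + 7603/o(-14, r(-4, -12)) = 29230/29749 + 7603/((183*(-12))) = 29230*(1/29749) + 7603/(-2196) = 29230/29749 + 7603*(-1/2196) = 29230/29749 - 7603/2196 = -161992567/65328804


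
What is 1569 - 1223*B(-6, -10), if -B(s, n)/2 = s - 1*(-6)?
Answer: 1569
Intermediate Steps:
B(s, n) = -12 - 2*s (B(s, n) = -2*(s - 1*(-6)) = -2*(s + 6) = -2*(6 + s) = -12 - 2*s)
1569 - 1223*B(-6, -10) = 1569 - 1223*(-12 - 2*(-6)) = 1569 - 1223*(-12 + 12) = 1569 - 1223*0 = 1569 + 0 = 1569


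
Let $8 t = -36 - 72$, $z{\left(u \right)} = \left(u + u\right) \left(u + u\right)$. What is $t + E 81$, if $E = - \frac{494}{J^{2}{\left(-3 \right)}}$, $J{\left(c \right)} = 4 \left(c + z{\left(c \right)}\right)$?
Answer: $- \frac{15291}{968} \approx -15.796$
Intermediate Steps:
$z{\left(u \right)} = 4 u^{2}$ ($z{\left(u \right)} = 2 u 2 u = 4 u^{2}$)
$J{\left(c \right)} = 4 c + 16 c^{2}$ ($J{\left(c \right)} = 4 \left(c + 4 c^{2}\right) = 4 c + 16 c^{2}$)
$E = - \frac{247}{8712}$ ($E = - \frac{494}{\left(4 \left(-3\right) \left(1 + 4 \left(-3\right)\right)\right)^{2}} = - \frac{494}{\left(4 \left(-3\right) \left(1 - 12\right)\right)^{2}} = - \frac{494}{\left(4 \left(-3\right) \left(-11\right)\right)^{2}} = - \frac{494}{132^{2}} = - \frac{494}{17424} = \left(-494\right) \frac{1}{17424} = - \frac{247}{8712} \approx -0.028352$)
$t = - \frac{27}{2}$ ($t = \frac{-36 - 72}{8} = \frac{1}{8} \left(-108\right) = - \frac{27}{2} \approx -13.5$)
$t + E 81 = - \frac{27}{2} - \frac{2223}{968} = - \frac{15291}{968}$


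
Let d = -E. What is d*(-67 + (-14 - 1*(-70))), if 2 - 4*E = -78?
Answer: 220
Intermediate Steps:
E = 20 (E = ½ - ¼*(-78) = ½ + 39/2 = 20)
d = -20 (d = -1*20 = -20)
d*(-67 + (-14 - 1*(-70))) = -20*(-67 + (-14 - 1*(-70))) = -20*(-67 + (-14 + 70)) = -20*(-67 + 56) = -20*(-11) = 220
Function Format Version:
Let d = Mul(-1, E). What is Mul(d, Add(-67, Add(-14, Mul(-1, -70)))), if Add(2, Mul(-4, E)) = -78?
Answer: 220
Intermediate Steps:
E = 20 (E = Add(Rational(1, 2), Mul(Rational(-1, 4), -78)) = Add(Rational(1, 2), Rational(39, 2)) = 20)
d = -20 (d = Mul(-1, 20) = -20)
Mul(d, Add(-67, Add(-14, Mul(-1, -70)))) = Mul(-20, Add(-67, Add(-14, Mul(-1, -70)))) = Mul(-20, Add(-67, Add(-14, 70))) = Mul(-20, Add(-67, 56)) = Mul(-20, -11) = 220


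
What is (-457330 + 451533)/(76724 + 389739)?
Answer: -341/27439 ≈ -0.012428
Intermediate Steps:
(-457330 + 451533)/(76724 + 389739) = -5797/466463 = -5797*1/466463 = -341/27439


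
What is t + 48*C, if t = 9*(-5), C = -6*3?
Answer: -909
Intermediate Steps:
C = -18
t = -45
t + 48*C = -45 + 48*(-18) = -45 - 864 = -909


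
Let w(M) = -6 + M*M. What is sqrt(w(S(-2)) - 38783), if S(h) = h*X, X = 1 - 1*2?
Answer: I*sqrt(38785) ≈ 196.94*I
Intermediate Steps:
X = -1 (X = 1 - 2 = -1)
S(h) = -h (S(h) = h*(-1) = -h)
w(M) = -6 + M**2
sqrt(w(S(-2)) - 38783) = sqrt((-6 + (-1*(-2))**2) - 38783) = sqrt((-6 + 2**2) - 38783) = sqrt((-6 + 4) - 38783) = sqrt(-2 - 38783) = sqrt(-38785) = I*sqrt(38785)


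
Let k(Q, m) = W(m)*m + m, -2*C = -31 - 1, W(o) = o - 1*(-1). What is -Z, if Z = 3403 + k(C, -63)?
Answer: -7246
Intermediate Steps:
W(o) = 1 + o (W(o) = o + 1 = 1 + o)
C = 16 (C = -(-31 - 1)/2 = -½*(-32) = 16)
k(Q, m) = m + m*(1 + m) (k(Q, m) = (1 + m)*m + m = m*(1 + m) + m = m + m*(1 + m))
Z = 7246 (Z = 3403 - 63*(2 - 63) = 3403 - 63*(-61) = 3403 + 3843 = 7246)
-Z = -1*7246 = -7246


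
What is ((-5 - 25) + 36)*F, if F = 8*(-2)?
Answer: -96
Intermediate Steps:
F = -16
((-5 - 25) + 36)*F = ((-5 - 25) + 36)*(-16) = (-30 + 36)*(-16) = 6*(-16) = -96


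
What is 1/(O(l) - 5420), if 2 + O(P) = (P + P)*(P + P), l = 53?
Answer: 1/5814 ≈ 0.00017200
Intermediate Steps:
O(P) = -2 + 4*P**2 (O(P) = -2 + (P + P)*(P + P) = -2 + (2*P)*(2*P) = -2 + 4*P**2)
1/(O(l) - 5420) = 1/((-2 + 4*53**2) - 5420) = 1/((-2 + 4*2809) - 5420) = 1/((-2 + 11236) - 5420) = 1/(11234 - 5420) = 1/5814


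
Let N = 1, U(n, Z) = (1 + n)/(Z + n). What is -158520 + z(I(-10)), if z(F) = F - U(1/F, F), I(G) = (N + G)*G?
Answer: -1283441521/8101 ≈ -1.5843e+5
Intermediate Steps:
U(n, Z) = (1 + n)/(Z + n)
I(G) = G*(1 + G) (I(G) = (1 + G)*G = G*(1 + G))
z(F) = F - (1 + 1/F)/(F + 1/F)
-158520 + z(I(-10)) = -158520 + (-1 + (-10*(1 - 10))³)/(1 + (-10*(1 - 10))²) = -158520 + (-1 + (-10*(-9))³)/(1 + (-10*(-9))²) = -158520 + (-1 + 90³)/(1 + 90²) = -158520 + (-1 + 729000)/(1 + 8100) = -158520 + 728999/8101 = -1283441521/8101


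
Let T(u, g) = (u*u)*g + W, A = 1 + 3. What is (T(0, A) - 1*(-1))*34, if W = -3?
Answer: -68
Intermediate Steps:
A = 4
T(u, g) = -3 + g*u² (T(u, g) = (u*u)*g - 3 = u²*g - 3 = g*u² - 3 = -3 + g*u²)
(T(0, A) - 1*(-1))*34 = ((-3 + 4*0²) - 1*(-1))*34 = ((-3 + 4*0) + 1)*34 = ((-3 + 0) + 1)*34 = (-3 + 1)*34 = -2*34 = -68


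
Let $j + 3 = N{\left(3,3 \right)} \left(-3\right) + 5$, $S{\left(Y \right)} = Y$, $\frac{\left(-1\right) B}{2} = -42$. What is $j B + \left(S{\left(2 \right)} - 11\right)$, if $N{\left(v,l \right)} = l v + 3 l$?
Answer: $-4377$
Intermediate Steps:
$B = 84$ ($B = \left(-2\right) \left(-42\right) = 84$)
$N{\left(v,l \right)} = 3 l + l v$
$j = -52$ ($j = -3 + \left(3 \left(3 + 3\right) \left(-3\right) + 5\right) = -3 + \left(3 \cdot 6 \left(-3\right) + 5\right) = -3 + \left(18 \left(-3\right) + 5\right) = -3 + \left(-54 + 5\right) = -3 - 49 = -52$)
$j B + \left(S{\left(2 \right)} - 11\right) = \left(-52\right) 84 + \left(2 - 11\right) = -4368 - 9 = -4377$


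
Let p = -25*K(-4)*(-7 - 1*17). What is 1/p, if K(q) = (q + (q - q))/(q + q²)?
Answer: -1/200 ≈ -0.0050000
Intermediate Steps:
K(q) = q/(q + q²) (K(q) = (q + 0)/(q + q²) = q/(q + q²))
p = -200 (p = -25/(1 - 4)*(-7 - 1*17) = -25/(-3)*(-7 - 17) = -25*(-⅓)*(-24) = -(-25)*(-24)/3 = -1*200 = -200)
1/p = 1/(-200) = -1/200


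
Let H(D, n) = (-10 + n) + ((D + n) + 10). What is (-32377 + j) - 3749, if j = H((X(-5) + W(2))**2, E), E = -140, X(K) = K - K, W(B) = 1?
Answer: -36405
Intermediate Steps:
X(K) = 0
H(D, n) = D + 2*n (H(D, n) = (-10 + n) + (10 + D + n) = D + 2*n)
j = -279 (j = (0 + 1)**2 + 2*(-140) = 1**2 - 280 = 1 - 280 = -279)
(-32377 + j) - 3749 = (-32377 - 279) - 3749 = -32656 - 3749 = -36405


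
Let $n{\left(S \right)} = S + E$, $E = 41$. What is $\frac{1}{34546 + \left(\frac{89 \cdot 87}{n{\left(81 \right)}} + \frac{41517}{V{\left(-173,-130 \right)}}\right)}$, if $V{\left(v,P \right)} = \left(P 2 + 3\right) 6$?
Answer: $\frac{15677}{542150528} \approx 2.8916 \cdot 10^{-5}$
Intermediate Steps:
$V{\left(v,P \right)} = 18 + 12 P$ ($V{\left(v,P \right)} = \left(2 P + 3\right) 6 = \left(3 + 2 P\right) 6 = 18 + 12 P$)
$n{\left(S \right)} = 41 + S$ ($n{\left(S \right)} = S + 41 = 41 + S$)
$\frac{1}{34546 + \left(\frac{89 \cdot 87}{n{\left(81 \right)}} + \frac{41517}{V{\left(-173,-130 \right)}}\right)} = \frac{1}{34546 + \left(\frac{89 \cdot 87}{41 + 81} + \frac{41517}{18 + 12 \left(-130\right)}\right)} = \frac{1}{34546 + \left(\frac{7743}{122} + \frac{41517}{18 - 1560}\right)} = \frac{1}{34546 + \left(7743 \cdot \frac{1}{122} + \frac{41517}{-1542}\right)} = \frac{1}{34546 + \left(\frac{7743}{122} + 41517 \left(- \frac{1}{1542}\right)\right)} = \frac{1}{34546 + \left(\frac{7743}{122} - \frac{13839}{514}\right)} = \frac{1}{34546 + \frac{572886}{15677}} = \frac{1}{\frac{542150528}{15677}} = \frac{15677}{542150528}$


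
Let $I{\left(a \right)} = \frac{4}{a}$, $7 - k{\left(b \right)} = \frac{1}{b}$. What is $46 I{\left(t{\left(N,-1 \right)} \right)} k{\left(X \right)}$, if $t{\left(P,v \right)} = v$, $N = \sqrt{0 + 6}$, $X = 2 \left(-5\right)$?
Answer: $- \frac{6532}{5} \approx -1306.4$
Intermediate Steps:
$X = -10$
$N = \sqrt{6} \approx 2.4495$
$k{\left(b \right)} = 7 - \frac{1}{b}$
$46 I{\left(t{\left(N,-1 \right)} \right)} k{\left(X \right)} = 46 \frac{4}{-1} \left(7 - \frac{1}{-10}\right) = 46 \cdot 4 \left(-1\right) \left(7 - - \frac{1}{10}\right) = 46 \left(-4\right) \left(7 + \frac{1}{10}\right) = \left(-184\right) \frac{71}{10} = - \frac{6532}{5}$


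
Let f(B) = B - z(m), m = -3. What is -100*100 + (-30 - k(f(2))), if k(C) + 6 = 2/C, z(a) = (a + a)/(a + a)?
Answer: -10026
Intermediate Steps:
z(a) = 1 (z(a) = (2*a)/((2*a)) = (2*a)*(1/(2*a)) = 1)
f(B) = -1 + B (f(B) = B - 1*1 = B - 1 = -1 + B)
k(C) = -6 + 2/C
-100*100 + (-30 - k(f(2))) = -100*100 + (-30 - (-6 + 2/(-1 + 2))) = -10000 + (-30 - (-6 + 2/1)) = -10000 + (-30 - (-6 + 2*1)) = -10000 + (-30 - (-6 + 2)) = -10000 + (-30 - 1*(-4)) = -10000 + (-30 + 4) = -10000 - 26 = -10026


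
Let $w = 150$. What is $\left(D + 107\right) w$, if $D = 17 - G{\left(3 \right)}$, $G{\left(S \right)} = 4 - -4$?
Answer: $17400$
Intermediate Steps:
$G{\left(S \right)} = 8$ ($G{\left(S \right)} = 4 + 4 = 8$)
$D = 9$ ($D = 17 - 8 = 9$)
$\left(D + 107\right) w = \left(9 + 107\right) 150 = 116 \cdot 150 = 17400$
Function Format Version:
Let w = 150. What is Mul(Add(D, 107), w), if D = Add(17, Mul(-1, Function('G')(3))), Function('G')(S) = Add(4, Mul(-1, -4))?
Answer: 17400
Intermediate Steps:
Function('G')(S) = 8 (Function('G')(S) = Add(4, 4) = 8)
D = 9 (D = Add(17, Mul(-1, 8)) = Add(17, -8) = 9)
Mul(Add(D, 107), w) = Mul(Add(9, 107), 150) = Mul(116, 150) = 17400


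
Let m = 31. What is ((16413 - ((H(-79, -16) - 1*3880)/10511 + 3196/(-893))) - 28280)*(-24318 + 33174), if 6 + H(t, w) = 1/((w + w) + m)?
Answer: -912228876144/8683 ≈ -1.0506e+8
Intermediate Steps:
H(t, w) = -6 + 1/(31 + 2*w) (H(t, w) = -6 + 1/((w + w) + 31) = -6 + 1/(2*w + 31) = -6 + 1/(31 + 2*w))
((16413 - ((H(-79, -16) - 1*3880)/10511 + 3196/(-893))) - 28280)*(-24318 + 33174) = ((16413 - (((-185 - 12*(-16))/(31 + 2*(-16)) - 1*3880)/10511 + 3196/(-893))) - 28280)*(-24318 + 33174) = ((16413 - (((-185 + 192)/(31 - 32) - 3880)*(1/10511) + 3196*(-1/893))) - 28280)*8856 = ((16413 - ((7/(-1) - 3880)*(1/10511) - 68/19)) - 28280)*8856 = ((16413 - ((-1*7 - 3880)*(1/10511) - 68/19)) - 28280)*8856 = ((16413 - ((-7 - 3880)*(1/10511) - 68/19)) - 28280)*8856 = ((16413 - (-3887*1/10511 - 68/19)) - 28280)*8856 = ((16413 - (-169/457 - 68/19)) - 28280)*8856 = ((16413 - 1*(-34287/8683)) - 28280)*8856 = ((16413 + 34287/8683) - 28280)*8856 = (142548366/8683 - 28280)*8856 = -103006874/8683*8856 = -912228876144/8683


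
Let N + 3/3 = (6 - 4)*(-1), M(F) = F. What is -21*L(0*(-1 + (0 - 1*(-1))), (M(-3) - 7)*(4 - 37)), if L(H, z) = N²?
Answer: -189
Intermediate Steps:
N = -3 (N = -1 + (6 - 4)*(-1) = -1 + 2*(-1) = -1 - 2 = -3)
L(H, z) = 9 (L(H, z) = (-3)² = 9)
-21*L(0*(-1 + (0 - 1*(-1))), (M(-3) - 7)*(4 - 37)) = -21*9 = -189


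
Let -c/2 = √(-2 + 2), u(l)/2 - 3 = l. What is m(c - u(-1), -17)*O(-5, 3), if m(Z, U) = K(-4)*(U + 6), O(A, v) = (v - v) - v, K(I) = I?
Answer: -132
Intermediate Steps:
u(l) = 6 + 2*l
c = 0 (c = -2*√(-2 + 2) = -2*√0 = -2*0 = 0)
O(A, v) = -v (O(A, v) = 0 - v = -v)
m(Z, U) = -24 - 4*U (m(Z, U) = -4*(U + 6) = -4*(6 + U) = -24 - 4*U)
m(c - u(-1), -17)*O(-5, 3) = (-24 - 4*(-17))*(-1*3) = (-24 + 68)*(-3) = 44*(-3) = -132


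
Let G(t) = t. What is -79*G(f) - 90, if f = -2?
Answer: 68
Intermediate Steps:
-79*G(f) - 90 = -79*(-2) - 90 = 158 - 90 = 68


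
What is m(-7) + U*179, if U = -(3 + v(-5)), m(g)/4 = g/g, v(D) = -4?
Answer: 183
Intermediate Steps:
m(g) = 4 (m(g) = 4*(g/g) = 4*1 = 4)
U = 1 (U = -(3 - 4) = -1*(-1) = 1)
m(-7) + U*179 = 4 + 1*179 = 4 + 179 = 183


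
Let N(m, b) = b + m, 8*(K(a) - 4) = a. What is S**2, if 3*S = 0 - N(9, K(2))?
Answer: 2809/144 ≈ 19.507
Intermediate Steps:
K(a) = 4 + a/8
S = -53/12 (S = (0 - ((4 + (1/8)*2) + 9))/3 = (0 - ((4 + 1/4) + 9))/3 = (0 - (17/4 + 9))/3 = (0 - 1*53/4)/3 = (0 - 53/4)/3 = (1/3)*(-53/4) = -53/12 ≈ -4.4167)
S**2 = (-53/12)**2 = 2809/144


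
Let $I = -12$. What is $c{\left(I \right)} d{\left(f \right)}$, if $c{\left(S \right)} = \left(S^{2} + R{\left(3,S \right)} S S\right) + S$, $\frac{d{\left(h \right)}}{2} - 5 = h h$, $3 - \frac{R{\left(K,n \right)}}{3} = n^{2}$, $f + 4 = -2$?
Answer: $-4983960$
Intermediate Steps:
$f = -6$ ($f = -4 - 2 = -6$)
$R{\left(K,n \right)} = 9 - 3 n^{2}$
$d{\left(h \right)} = 10 + 2 h^{2}$ ($d{\left(h \right)} = 10 + 2 h h = 10 + 2 h^{2}$)
$c{\left(S \right)} = S + S^{2} + S^{2} \left(9 - 3 S^{2}\right)$ ($c{\left(S \right)} = \left(S^{2} + \left(9 - 3 S^{2}\right) S S\right) + S = \left(S^{2} + S \left(9 - 3 S^{2}\right) S\right) + S = \left(S^{2} + S^{2} \left(9 - 3 S^{2}\right)\right) + S = S + S^{2} + S^{2} \left(9 - 3 S^{2}\right)$)
$c{\left(I \right)} d{\left(f \right)} = - 12 \left(1 - 3 \left(-12\right)^{3} + 10 \left(-12\right)\right) \left(10 + 2 \left(-6\right)^{2}\right) = - 12 \left(1 - -5184 - 120\right) \left(10 + 2 \cdot 36\right) = - 12 \left(1 + 5184 - 120\right) \left(10 + 72\right) = \left(-12\right) 5065 \cdot 82 = \left(-60780\right) 82 = -4983960$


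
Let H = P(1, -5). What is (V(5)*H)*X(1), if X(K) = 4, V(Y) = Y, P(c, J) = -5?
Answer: -100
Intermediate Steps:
H = -5
(V(5)*H)*X(1) = (5*(-5))*4 = -25*4 = -100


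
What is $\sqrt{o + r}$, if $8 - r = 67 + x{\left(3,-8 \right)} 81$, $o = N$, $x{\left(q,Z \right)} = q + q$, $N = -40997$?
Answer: $i \sqrt{41542} \approx 203.82 i$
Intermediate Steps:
$x{\left(q,Z \right)} = 2 q$
$o = -40997$
$r = -545$ ($r = 8 - \left(67 + 2 \cdot 3 \cdot 81\right) = 8 - \left(67 + 6 \cdot 81\right) = 8 - \left(67 + 486\right) = 8 - 553 = -545$)
$\sqrt{o + r} = \sqrt{-40997 - 545} = \sqrt{-41542} = i \sqrt{41542}$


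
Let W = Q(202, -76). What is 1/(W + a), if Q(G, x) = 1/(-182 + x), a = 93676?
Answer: 258/24168407 ≈ 1.0675e-5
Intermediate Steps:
W = -1/258 (W = 1/(-182 - 76) = 1/(-258) = -1/258 ≈ -0.0038760)
1/(W + a) = 1/(-1/258 + 93676) = 1/(24168407/258) = 258/24168407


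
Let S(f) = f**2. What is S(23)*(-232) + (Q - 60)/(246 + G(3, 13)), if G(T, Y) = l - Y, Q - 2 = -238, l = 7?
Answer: -3681877/30 ≈ -1.2273e+5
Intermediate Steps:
Q = -236 (Q = 2 - 238 = -236)
G(T, Y) = 7 - Y
S(23)*(-232) + (Q - 60)/(246 + G(3, 13)) = 23**2*(-232) + (-236 - 60)/(246 + (7 - 1*13)) = 529*(-232) - 296/(246 + (7 - 13)) = -122728 - 296/(246 - 6) = -122728 - 296/240 = -122728 - 296*1/240 = -122728 - 37/30 = -3681877/30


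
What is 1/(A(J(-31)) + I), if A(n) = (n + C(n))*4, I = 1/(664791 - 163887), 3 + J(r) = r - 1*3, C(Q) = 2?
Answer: -500904/70126559 ≈ -0.0071429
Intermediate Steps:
J(r) = -6 + r (J(r) = -3 + (r - 1*3) = -3 + (r - 3) = -3 + (-3 + r) = -6 + r)
I = 1/500904 ≈ 1.9964e-6
A(n) = 8 + 4*n (A(n) = (n + 2)*4 = (2 + n)*4 = 8 + 4*n)
1/(A(J(-31)) + I) = 1/((8 + 4*(-6 - 31)) + 1/500904) = 1/((8 + 4*(-37)) + 1/500904) = 1/((8 - 148) + 1/500904) = 1/(-140 + 1/500904) = 1/(-70126559/500904) = -500904/70126559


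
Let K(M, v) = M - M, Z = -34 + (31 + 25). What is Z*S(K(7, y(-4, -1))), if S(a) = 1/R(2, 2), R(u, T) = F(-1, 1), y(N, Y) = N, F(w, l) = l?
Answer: 22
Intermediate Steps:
R(u, T) = 1
Z = 22 (Z = -34 + 56 = 22)
K(M, v) = 0
S(a) = 1 (S(a) = 1/1 = 1)
Z*S(K(7, y(-4, -1))) = 22*1 = 22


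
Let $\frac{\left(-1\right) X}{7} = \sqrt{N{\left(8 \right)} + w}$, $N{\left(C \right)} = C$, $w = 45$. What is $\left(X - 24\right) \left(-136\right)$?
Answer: $3264 + 952 \sqrt{53} \approx 10195.0$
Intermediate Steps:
$X = - 7 \sqrt{53}$ ($X = - 7 \sqrt{8 + 45} = - 7 \sqrt{53} \approx -50.961$)
$\left(X - 24\right) \left(-136\right) = \left(- 7 \sqrt{53} - 24\right) \left(-136\right) = \left(-24 - 7 \sqrt{53}\right) \left(-136\right) = 3264 + 952 \sqrt{53}$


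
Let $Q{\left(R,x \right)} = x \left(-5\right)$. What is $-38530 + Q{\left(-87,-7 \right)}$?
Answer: $-38495$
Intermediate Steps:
$Q{\left(R,x \right)} = - 5 x$
$-38530 + Q{\left(-87,-7 \right)} = -38530 - -35 = -38530 + 35 = -38495$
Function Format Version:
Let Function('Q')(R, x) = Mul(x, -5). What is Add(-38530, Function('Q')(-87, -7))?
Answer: -38495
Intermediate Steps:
Function('Q')(R, x) = Mul(-5, x)
Add(-38530, Function('Q')(-87, -7)) = Add(-38530, Mul(-5, -7)) = Add(-38530, 35) = -38495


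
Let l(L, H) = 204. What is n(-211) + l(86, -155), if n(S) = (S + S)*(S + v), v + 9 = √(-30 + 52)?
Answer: 93044 - 422*√22 ≈ 91065.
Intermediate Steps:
v = -9 + √22 (v = -9 + √(-30 + 52) = -9 + √22 ≈ -4.3096)
n(S) = 2*S*(-9 + S + √22) (n(S) = (S + S)*(S + (-9 + √22)) = (2*S)*(-9 + S + √22) = 2*S*(-9 + S + √22))
n(-211) + l(86, -155) = 2*(-211)*(-9 - 211 + √22) + 204 = 2*(-211)*(-220 + √22) + 204 = (92840 - 422*√22) + 204 = 93044 - 422*√22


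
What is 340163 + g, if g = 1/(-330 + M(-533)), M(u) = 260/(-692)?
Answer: 19442016092/57155 ≈ 3.4016e+5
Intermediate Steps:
M(u) = -65/173 (M(u) = 260*(-1/692) = -65/173)
g = -173/57155 (g = 1/(-330 - 65/173) = 1/(-57155/173) = -173/57155 ≈ -0.0030269)
340163 + g = 340163 - 173/57155 = 19442016092/57155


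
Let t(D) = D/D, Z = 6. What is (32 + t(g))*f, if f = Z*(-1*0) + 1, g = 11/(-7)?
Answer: 33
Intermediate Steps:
g = -11/7 (g = 11*(-1/7) = -11/7 ≈ -1.5714)
t(D) = 1
f = 1 (f = 6*(-1*0) + 1 = 6*0 + 1 = 0 + 1 = 1)
(32 + t(g))*f = (32 + 1)*1 = 33*1 = 33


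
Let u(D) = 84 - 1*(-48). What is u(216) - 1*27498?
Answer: -27366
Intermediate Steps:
u(D) = 132 (u(D) = 84 + 48 = 132)
u(216) - 1*27498 = 132 - 1*27498 = 132 - 27498 = -27366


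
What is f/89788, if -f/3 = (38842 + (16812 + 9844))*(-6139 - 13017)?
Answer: 941009766/22447 ≈ 41921.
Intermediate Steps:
f = 3764039064 (f = -3*(38842 + (16812 + 9844))*(-6139 - 13017) = -3*(38842 + 26656)*(-19156) = -196494*(-19156) = -3*(-1254679688) = 3764039064)
f/89788 = 3764039064/89788 = 3764039064*(1/89788) = 941009766/22447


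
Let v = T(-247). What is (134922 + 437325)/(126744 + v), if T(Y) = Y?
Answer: 572247/126497 ≈ 4.5238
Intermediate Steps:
v = -247
(134922 + 437325)/(126744 + v) = (134922 + 437325)/(126744 - 247) = 572247/126497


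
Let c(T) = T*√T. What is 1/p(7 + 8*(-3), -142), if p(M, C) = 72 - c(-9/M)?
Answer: 39304/2829807 + 17*√17/943269 ≈ 0.013964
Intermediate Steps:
c(T) = T^(3/2)
p(M, C) = 72 - 27*(-1/M)^(3/2) (p(M, C) = 72 - (-9/M)^(3/2) = 72 - 27*(-1/M)^(3/2))
1/p(7 + 8*(-3), -142) = 1/(72 - 27*(-1/(7 + 8*(-3)))^(3/2)) = 1/(72 - 27*(-1/(7 - 24))^(3/2)) = 1/(72 - 27*(-1/(-17))^(3/2)) = 1/(72 - 27*(1/17)^(3/2)) = 1/(72 - 27*√17/289)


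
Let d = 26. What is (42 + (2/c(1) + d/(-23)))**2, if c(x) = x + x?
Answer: 927369/529 ≈ 1753.1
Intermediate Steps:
c(x) = 2*x
(42 + (2/c(1) + d/(-23)))**2 = (42 + (2/((2*1)) + 26/(-23)))**2 = (42 + (2/2 + 26*(-1/23)))**2 = (42 + (2*(1/2) - 26/23))**2 = (42 + (1 - 26/23))**2 = (42 - 3/23)**2 = (963/23)**2 = 927369/529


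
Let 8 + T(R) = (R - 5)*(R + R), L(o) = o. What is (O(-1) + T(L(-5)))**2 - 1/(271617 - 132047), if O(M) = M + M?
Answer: 1130516999/139570 ≈ 8100.0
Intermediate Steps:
O(M) = 2*M
T(R) = -8 + 2*R*(-5 + R) (T(R) = -8 + (R - 5)*(R + R) = -8 + (-5 + R)*(2*R) = -8 + 2*R*(-5 + R))
(O(-1) + T(L(-5)))**2 - 1/(271617 - 132047) = (2*(-1) + (-8 - 10*(-5) + 2*(-5)**2))**2 - 1/(271617 - 132047) = (-2 + (-8 + 50 + 2*25))**2 - 1/139570 = (-2 + (-8 + 50 + 50))**2 - 1*1/139570 = (-2 + 92)**2 - 1/139570 = 90**2 - 1/139570 = 8100 - 1/139570 = 1130516999/139570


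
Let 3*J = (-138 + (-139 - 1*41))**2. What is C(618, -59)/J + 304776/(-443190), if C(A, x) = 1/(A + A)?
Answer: -124489302599/181026117360 ≈ -0.68769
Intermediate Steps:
C(A, x) = 1/(2*A)
J = 33708 (J = (-138 + (-139 - 1*41))**2/3 = (-138 + (-139 - 41))**2/3 = (-138 - 180)**2/3 = (1/3)*(-318)**2 = (1/3)*101124 = 33708)
C(618, -59)/J + 304776/(-443190) = ((1/2)/618)/33708 + 304776/(-443190) = ((1/2)*(1/618))*(1/33708) + 304776*(-1/443190) = (1/1236)*(1/33708) - 2988/4345 = 1/41663088 - 2988/4345 = -124489302599/181026117360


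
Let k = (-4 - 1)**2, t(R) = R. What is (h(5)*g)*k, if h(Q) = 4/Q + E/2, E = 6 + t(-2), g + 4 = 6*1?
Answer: 140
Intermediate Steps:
g = 2 (g = -4 + 6*1 = -4 + 6 = 2)
E = 4 (E = 6 - 2 = 4)
k = 25 (k = (-5)**2 = 25)
h(Q) = 2 + 4/Q (h(Q) = 4/Q + 4/2 = 4/Q + 4*(1/2) = 4/Q + 2 = 2 + 4/Q)
(h(5)*g)*k = ((2 + 4/5)*2)*25 = ((14/5)*2)*25 = (28/5)*25 = 140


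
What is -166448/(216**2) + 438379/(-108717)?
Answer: -803098705/105672924 ≈ -7.5999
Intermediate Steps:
-166448/(216**2) + 438379/(-108717) = -166448/46656 + 438379*(-1/108717) = -166448*1/46656 - 438379/108717 = -10403/2916 - 438379/108717 = -803098705/105672924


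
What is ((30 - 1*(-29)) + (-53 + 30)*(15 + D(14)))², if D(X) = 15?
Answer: 398161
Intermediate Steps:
((30 - 1*(-29)) + (-53 + 30)*(15 + D(14)))² = ((30 - 1*(-29)) + (-53 + 30)*(15 + 15))² = ((30 + 29) - 23*30)² = (59 - 690)² = (-631)² = 398161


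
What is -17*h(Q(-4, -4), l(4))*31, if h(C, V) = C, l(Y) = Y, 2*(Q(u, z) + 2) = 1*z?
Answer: 2108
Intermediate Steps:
Q(u, z) = -2 + z/2 (Q(u, z) = -2 + (1*z)/2 = -2 + z/2)
-17*h(Q(-4, -4), l(4))*31 = -17*(-2 + (1/2)*(-4))*31 = -17*(-2 - 2)*31 = -17*(-4)*31 = 68*31 = 2108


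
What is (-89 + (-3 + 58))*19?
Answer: -646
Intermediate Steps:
(-89 + (-3 + 58))*19 = (-89 + 55)*19 = -34*19 = -646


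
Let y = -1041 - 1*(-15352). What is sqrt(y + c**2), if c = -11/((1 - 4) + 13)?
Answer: sqrt(1431221)/10 ≈ 119.63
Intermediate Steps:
y = 14311 (y = -1041 + 15352 = 14311)
c = -11/10 (c = -11/(-3 + 13) = -11/10 ≈ -1.1000)
sqrt(y + c**2) = sqrt(14311 + (-11/10)**2) = sqrt(14311 + 121/100) = sqrt(1431221/100) = sqrt(1431221)/10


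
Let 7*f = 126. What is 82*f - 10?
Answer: 1466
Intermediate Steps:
f = 18 (f = (⅐)*126 = 18)
82*f - 10 = 82*18 - 10 = 1476 - 10 = 1466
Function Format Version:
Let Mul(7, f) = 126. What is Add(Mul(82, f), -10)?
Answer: 1466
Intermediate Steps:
f = 18 (f = Mul(Rational(1, 7), 126) = 18)
Add(Mul(82, f), -10) = Add(Mul(82, 18), -10) = Add(1476, -10) = 1466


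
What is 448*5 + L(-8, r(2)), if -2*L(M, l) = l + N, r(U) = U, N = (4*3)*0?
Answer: 2239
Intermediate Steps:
N = 0 (N = 12*0 = 0)
L(M, l) = -l/2 (L(M, l) = -(l + 0)/2 = -l/2)
448*5 + L(-8, r(2)) = 448*5 - ½*2 = 2240 - 1 = 2239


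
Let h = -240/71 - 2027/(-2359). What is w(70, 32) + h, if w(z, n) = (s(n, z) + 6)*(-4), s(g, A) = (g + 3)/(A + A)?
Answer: -4609468/167489 ≈ -27.521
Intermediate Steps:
s(g, A) = (3 + g)/(2*A) (s(g, A) = (3 + g)/((2*A)) = (3 + g)*(1/(2*A)) = (3 + g)/(2*A))
w(z, n) = -24 - 2*(3 + n)/z (w(z, n) = ((3 + n)/(2*z) + 6)*(-4) = (6 + (3 + n)/(2*z))*(-4) = -24 - 2*(3 + n)/z)
h = -422243/167489 (h = -240*1/71 - 2027*(-1/2359) = -240/71 + 2027/2359 = -422243/167489 ≈ -2.5210)
w(70, 32) + h = 2*(-3 - 1*32 - 12*70)/70 - 422243/167489 = 2*(1/70)*(-3 - 32 - 840) - 422243/167489 = 2*(1/70)*(-875) - 422243/167489 = -25 - 422243/167489 = -4609468/167489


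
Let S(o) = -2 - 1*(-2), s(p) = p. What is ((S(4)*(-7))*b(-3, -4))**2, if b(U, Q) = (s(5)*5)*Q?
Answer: 0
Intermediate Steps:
S(o) = 0 (S(o) = -2 + 2 = 0)
b(U, Q) = 25*Q (b(U, Q) = (5*5)*Q = 25*Q)
((S(4)*(-7))*b(-3, -4))**2 = ((0*(-7))*(25*(-4)))**2 = (0*(-100))**2 = 0**2 = 0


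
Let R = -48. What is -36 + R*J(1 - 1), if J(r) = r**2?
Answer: -36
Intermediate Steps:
-36 + R*J(1 - 1) = -36 - 48*(1 - 1)**2 = -36 - 48*0**2 = -36 - 48*0 = -36 + 0 = -36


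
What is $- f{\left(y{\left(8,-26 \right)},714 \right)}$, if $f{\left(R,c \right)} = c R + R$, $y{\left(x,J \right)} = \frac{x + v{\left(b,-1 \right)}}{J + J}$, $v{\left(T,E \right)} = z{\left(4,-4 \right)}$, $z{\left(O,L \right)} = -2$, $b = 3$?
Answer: $\frac{165}{2} \approx 82.5$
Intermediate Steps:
$v{\left(T,E \right)} = -2$
$y{\left(x,J \right)} = \frac{-2 + x}{2 J}$ ($y{\left(x,J \right)} = \frac{x - 2}{J + J} = \frac{-2 + x}{2 J}$)
$f{\left(R,c \right)} = R + R c$ ($f{\left(R,c \right)} = R c + R = R + R c$)
$- f{\left(y{\left(8,-26 \right)},714 \right)} = - \frac{-2 + 8}{2 \left(-26\right)} \left(1 + 714\right) = - \frac{1}{2} \left(- \frac{1}{26}\right) 6 \cdot 715 = - \frac{\left(-3\right) 715}{26} = \left(-1\right) \left(- \frac{165}{2}\right) = \frac{165}{2}$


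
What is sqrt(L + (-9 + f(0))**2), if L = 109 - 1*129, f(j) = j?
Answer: sqrt(61) ≈ 7.8102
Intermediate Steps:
L = -20 (L = 109 - 129 = -20)
sqrt(L + (-9 + f(0))**2) = sqrt(-20 + (-9 + 0)**2) = sqrt(-20 + (-9)**2) = sqrt(-20 + 81) = sqrt(61)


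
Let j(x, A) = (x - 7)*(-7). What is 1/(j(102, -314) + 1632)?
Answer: 1/967 ≈ 0.0010341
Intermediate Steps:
j(x, A) = 49 - 7*x (j(x, A) = (-7 + x)*(-7) = 49 - 7*x)
1/(j(102, -314) + 1632) = 1/((49 - 7*102) + 1632) = 1/((49 - 714) + 1632) = 1/(-665 + 1632) = 1/967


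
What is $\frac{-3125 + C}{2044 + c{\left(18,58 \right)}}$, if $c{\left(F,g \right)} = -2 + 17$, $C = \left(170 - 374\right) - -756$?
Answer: $- \frac{2573}{2059} \approx -1.2496$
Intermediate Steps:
$C = 552$ ($C = -204 + 756 = 552$)
$c{\left(F,g \right)} = 15$
$\frac{-3125 + C}{2044 + c{\left(18,58 \right)}} = \frac{-3125 + 552}{2044 + 15} = - \frac{2573}{2059}$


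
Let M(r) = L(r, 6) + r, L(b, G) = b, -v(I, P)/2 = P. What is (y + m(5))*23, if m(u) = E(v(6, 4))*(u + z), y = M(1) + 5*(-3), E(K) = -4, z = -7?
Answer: -115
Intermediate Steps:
v(I, P) = -2*P
M(r) = 2*r (M(r) = r + r = 2*r)
y = -13 (y = 2*1 + 5*(-3) = 2 - 15 = -13)
m(u) = 28 - 4*u (m(u) = -4*(u - 7) = -4*(-7 + u) = 28 - 4*u)
(y + m(5))*23 = (-13 + (28 - 4*5))*23 = (-13 + (28 - 20))*23 = (-13 + 8)*23 = -5*23 = -115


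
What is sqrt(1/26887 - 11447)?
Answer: 32*I*sqrt(8081210494)/26887 ≈ 106.99*I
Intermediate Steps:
sqrt(1/26887 - 11447) = sqrt(-307775488/26887) = 32*I*sqrt(8081210494)/26887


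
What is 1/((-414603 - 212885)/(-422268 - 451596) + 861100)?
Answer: 109233/94060614736 ≈ 1.1613e-6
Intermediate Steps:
1/((-414603 - 212885)/(-422268 - 451596) + 861100) = 1/(-627488/(-873864) + 861100) = 1/(-627488*(-1/873864) + 861100) = 1/(78436/109233 + 861100) = 1/(94060614736/109233) = 109233/94060614736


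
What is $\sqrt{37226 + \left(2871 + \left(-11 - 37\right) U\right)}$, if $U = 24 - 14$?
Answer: $\sqrt{39617} \approx 199.04$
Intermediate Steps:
$U = 10$
$\sqrt{37226 + \left(2871 + \left(-11 - 37\right) U\right)} = \sqrt{37226 + \left(2871 + \left(-11 - 37\right) 10\right)} = \sqrt{37226 + \left(2871 - 480\right)} = \sqrt{37226 + 2391} = \sqrt{39617}$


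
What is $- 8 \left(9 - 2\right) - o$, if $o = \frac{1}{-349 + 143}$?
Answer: $- \frac{11535}{206} \approx -55.995$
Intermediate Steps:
$o = - \frac{1}{206}$ ($o = \frac{1}{-206} = - \frac{1}{206} \approx -0.0048544$)
$- 8 \left(9 - 2\right) - o = - 8 \left(9 - 2\right) - - \frac{1}{206} = \left(-8\right) 7 + \frac{1}{206} = -56 + \frac{1}{206} = - \frac{11535}{206}$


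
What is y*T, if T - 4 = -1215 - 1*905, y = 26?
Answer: -55016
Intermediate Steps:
T = -2116 (T = 4 + (-1215 - 1*905) = 4 + (-1215 - 905) = 4 - 2120 = -2116)
y*T = 26*(-2116) = -55016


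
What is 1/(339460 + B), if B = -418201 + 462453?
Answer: 1/383712 ≈ 2.6061e-6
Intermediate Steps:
B = 44252
1/(339460 + B) = 1/(339460 + 44252) = 1/383712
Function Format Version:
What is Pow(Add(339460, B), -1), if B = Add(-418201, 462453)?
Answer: Rational(1, 383712) ≈ 2.6061e-6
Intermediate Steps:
B = 44252
Pow(Add(339460, B), -1) = Pow(Add(339460, 44252), -1) = Pow(383712, -1) = Rational(1, 383712)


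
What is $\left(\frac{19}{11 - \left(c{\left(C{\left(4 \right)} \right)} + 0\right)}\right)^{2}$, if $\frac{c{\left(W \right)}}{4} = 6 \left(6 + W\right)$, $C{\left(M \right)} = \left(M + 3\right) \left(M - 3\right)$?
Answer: $\frac{361}{90601} \approx 0.0039845$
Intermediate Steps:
$C{\left(M \right)} = \left(-3 + M\right) \left(3 + M\right)$ ($C{\left(M \right)} = \left(3 + M\right) \left(-3 + M\right) = \left(-3 + M\right) \left(3 + M\right)$)
$c{\left(W \right)} = 144 + 24 W$ ($c{\left(W \right)} = 4 \cdot 6 \left(6 + W\right) = 4 \left(36 + 6 W\right) = 144 + 24 W$)
$\left(\frac{19}{11 - \left(c{\left(C{\left(4 \right)} \right)} + 0\right)}\right)^{2} = \left(\frac{19}{11 - \left(\left(144 + 24 \left(-9 + 4^{2}\right)\right) + 0\right)}\right)^{2} = \left(\frac{19}{11 - \left(\left(144 + 24 \left(-9 + 16\right)\right) + 0\right)}\right)^{2} = \left(\frac{19}{11 - \left(\left(144 + 24 \cdot 7\right) + 0\right)}\right)^{2} = \left(\frac{19}{11 - \left(\left(144 + 168\right) + 0\right)}\right)^{2} = \left(\frac{19}{11 - \left(312 + 0\right)}\right)^{2} = \left(\frac{19}{11 - 312}\right)^{2} = \left(\frac{19}{-301}\right)^{2} = \left(19 \left(- \frac{1}{301}\right)\right)^{2} = \left(- \frac{19}{301}\right)^{2} = \frac{361}{90601}$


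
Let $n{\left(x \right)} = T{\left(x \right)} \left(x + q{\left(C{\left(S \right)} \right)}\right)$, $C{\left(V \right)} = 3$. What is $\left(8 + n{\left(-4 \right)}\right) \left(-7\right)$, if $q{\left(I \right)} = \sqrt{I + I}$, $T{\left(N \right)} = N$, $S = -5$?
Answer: $-168 + 28 \sqrt{6} \approx -99.414$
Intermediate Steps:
$q{\left(I \right)} = \sqrt{2} \sqrt{I}$ ($q{\left(I \right)} = \sqrt{2 I} = \sqrt{2} \sqrt{I}$)
$n{\left(x \right)} = x \left(x + \sqrt{6}\right)$ ($n{\left(x \right)} = x \left(x + \sqrt{2} \sqrt{3}\right) = x \left(x + \sqrt{6}\right)$)
$\left(8 + n{\left(-4 \right)}\right) \left(-7\right) = \left(8 - 4 \left(-4 + \sqrt{6}\right)\right) \left(-7\right) = \left(8 + \left(16 - 4 \sqrt{6}\right)\right) \left(-7\right) = \left(24 - 4 \sqrt{6}\right) \left(-7\right) = -168 + 28 \sqrt{6}$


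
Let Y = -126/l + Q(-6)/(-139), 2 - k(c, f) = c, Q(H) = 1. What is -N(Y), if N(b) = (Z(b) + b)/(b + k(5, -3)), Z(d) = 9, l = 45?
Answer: 1076/1009 ≈ 1.0664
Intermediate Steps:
k(c, f) = 2 - c
Y = -1951/695 (Y = -126/45 + 1/(-139) = -126*1/45 + 1*(-1/139) = -14/5 - 1/139 = -1951/695 ≈ -2.8072)
N(b) = (9 + b)/(-3 + b) (N(b) = (9 + b)/(b + (2 - 1*5)) = (9 + b)/(b + (2 - 5)) = (9 + b)/(b - 3) = (9 + b)/(-3 + b))
-N(Y) = -(9 - 1951/695)/(-3 - 1951/695) = -4304/((-4036/695)*695) = -(-695)*4304/(4036*695) = -1*(-1076/1009) = 1076/1009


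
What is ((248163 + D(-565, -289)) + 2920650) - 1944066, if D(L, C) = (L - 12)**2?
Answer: 1557676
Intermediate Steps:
D(L, C) = (-12 + L)**2
((248163 + D(-565, -289)) + 2920650) - 1944066 = ((248163 + (-12 - 565)**2) + 2920650) - 1944066 = ((248163 + (-577)**2) + 2920650) - 1944066 = ((248163 + 332929) + 2920650) - 1944066 = (581092 + 2920650) - 1944066 = 3501742 - 1944066 = 1557676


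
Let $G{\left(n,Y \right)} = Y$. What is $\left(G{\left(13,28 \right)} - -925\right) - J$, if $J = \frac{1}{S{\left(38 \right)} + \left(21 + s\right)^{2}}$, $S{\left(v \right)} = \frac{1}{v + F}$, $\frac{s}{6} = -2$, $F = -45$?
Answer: $\frac{539391}{566} \approx 952.99$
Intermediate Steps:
$s = -12$ ($s = 6 \left(-2\right) = -12$)
$S{\left(v \right)} = \frac{1}{-45 + v}$ ($S{\left(v \right)} = \frac{1}{v - 45} = \frac{1}{-45 + v}$)
$J = \frac{7}{566}$ ($J = \frac{1}{\frac{1}{-45 + 38} + \left(21 - 12\right)^{2}} = \frac{1}{\frac{1}{-7} + 9^{2}} = \frac{1}{- \frac{1}{7} + 81} = \frac{1}{\frac{566}{7}} = \frac{7}{566} \approx 0.012367$)
$\left(G{\left(13,28 \right)} - -925\right) - J = \left(28 - -925\right) - \frac{7}{566} = \left(28 + 925\right) - \frac{7}{566} = 953 - \frac{7}{566} = \frac{539391}{566}$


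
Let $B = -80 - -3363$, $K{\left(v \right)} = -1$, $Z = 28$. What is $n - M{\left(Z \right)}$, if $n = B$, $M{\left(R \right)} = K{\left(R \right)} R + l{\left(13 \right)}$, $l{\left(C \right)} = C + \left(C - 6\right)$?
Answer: $3291$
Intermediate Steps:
$l{\left(C \right)} = -6 + 2 C$ ($l{\left(C \right)} = C + \left(C - 6\right) = C + \left(-6 + C\right) = -6 + 2 C$)
$M{\left(R \right)} = 20 - R$ ($M{\left(R \right)} = - R + \left(-6 + 2 \cdot 13\right) = - R + \left(-6 + 26\right) = - R + 20 = 20 - R$)
$B = 3283$ ($B = -80 + 3363 = 3283$)
$n = 3283$
$n - M{\left(Z \right)} = 3283 - \left(20 - 28\right) = 3283 - -8 = 3283 + 8 = 3291$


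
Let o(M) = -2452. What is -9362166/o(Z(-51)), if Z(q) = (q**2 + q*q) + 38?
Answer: 4681083/1226 ≈ 3818.2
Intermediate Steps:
Z(q) = 38 + 2*q**2 (Z(q) = (q**2 + q**2) + 38 = 2*q**2 + 38 = 38 + 2*q**2)
-9362166/o(Z(-51)) = -9362166/(-2452) = -9362166*(-1/2452) = 4681083/1226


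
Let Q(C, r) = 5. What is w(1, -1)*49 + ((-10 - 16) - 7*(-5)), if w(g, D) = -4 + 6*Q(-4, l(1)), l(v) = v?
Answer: 1283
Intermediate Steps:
w(g, D) = 26 (w(g, D) = -4 + 6*5 = -4 + 30 = 26)
w(1, -1)*49 + ((-10 - 16) - 7*(-5)) = 26*49 + ((-10 - 16) - 7*(-5)) = 1274 + (-26 + 35) = 1274 + 9 = 1283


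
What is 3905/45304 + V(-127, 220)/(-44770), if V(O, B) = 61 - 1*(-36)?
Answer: 85216181/1014130040 ≈ 0.084029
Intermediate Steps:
V(O, B) = 97 (V(O, B) = 61 + 36 = 97)
3905/45304 + V(-127, 220)/(-44770) = 3905/45304 + 97/(-44770) = 3905*(1/45304) + 97*(-1/44770) = 3905/45304 - 97/44770 = 85216181/1014130040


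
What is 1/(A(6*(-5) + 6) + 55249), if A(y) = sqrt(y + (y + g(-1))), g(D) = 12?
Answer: 55249/3052452037 - 6*I/3052452037 ≈ 1.81e-5 - 1.9656e-9*I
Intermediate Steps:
A(y) = sqrt(12 + 2*y) (A(y) = sqrt(y + (y + 12)) = sqrt(y + (12 + y)) = sqrt(12 + 2*y))
1/(A(6*(-5) + 6) + 55249) = 1/(sqrt(12 + 2*(6*(-5) + 6)) + 55249) = 1/(sqrt(12 + 2*(-30 + 6)) + 55249) = 1/(sqrt(12 + 2*(-24)) + 55249) = 1/(sqrt(12 - 48) + 55249) = 1/(sqrt(-36) + 55249) = 1/(6*I + 55249) = 1/(55249 + 6*I) = (55249 - 6*I)/3052452037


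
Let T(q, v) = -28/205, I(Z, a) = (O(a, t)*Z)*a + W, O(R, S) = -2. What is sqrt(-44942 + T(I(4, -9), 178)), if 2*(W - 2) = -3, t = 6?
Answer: 3*I*sqrt(209854810)/205 ≈ 212.0*I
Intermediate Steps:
W = 1/2 (W = 2 + (1/2)*(-3) = 2 - 3/2 = 1/2 ≈ 0.50000)
I(Z, a) = 1/2 - 2*Z*a (I(Z, a) = (-2*Z)*a + 1/2 = -2*Z*a + 1/2 = 1/2 - 2*Z*a)
T(q, v) = -28/205 (T(q, v) = -28*1/205 = -28/205)
sqrt(-44942 + T(I(4, -9), 178)) = sqrt(-44942 - 28/205) = sqrt(-9213138/205) = 3*I*sqrt(209854810)/205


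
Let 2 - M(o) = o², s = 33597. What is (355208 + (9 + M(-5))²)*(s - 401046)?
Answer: -130592844396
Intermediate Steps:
M(o) = 2 - o²
(355208 + (9 + M(-5))²)*(s - 401046) = (355208 + (9 + (2 - 1*(-5)²))²)*(33597 - 401046) = (355208 + (9 + (2 - 1*25))²)*(-367449) = (355208 + (9 + (2 - 25))²)*(-367449) = (355208 + (9 - 23)²)*(-367449) = (355208 + (-14)²)*(-367449) = (355208 + 196)*(-367449) = 355404*(-367449) = -130592844396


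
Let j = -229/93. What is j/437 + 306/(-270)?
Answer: -77148/67735 ≈ -1.1390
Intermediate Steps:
j = -229/93 (j = -229*1/93 = -229/93 ≈ -2.4624)
j/437 + 306/(-270) = -229/93/437 + 306/(-270) = -229/93*1/437 + 306*(-1/270) = -229/40641 - 17/15 = -77148/67735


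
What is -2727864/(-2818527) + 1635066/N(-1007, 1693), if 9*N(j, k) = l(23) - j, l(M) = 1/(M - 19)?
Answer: 18435131844912/1261760587 ≈ 14611.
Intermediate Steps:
l(M) = 1/(-19 + M)
N(j, k) = 1/36 - j/9 (N(j, k) = (1/(-19 + 23) - j)/9 = (1/4 - j)/9 = (¼ - j)/9 = 1/36 - j/9)
-2727864/(-2818527) + 1635066/N(-1007, 1693) = -2727864/(-2818527) + 1635066/(1/36 - ⅑*(-1007)) = -2727864*(-1/2818527) + 1635066/(1/36 + 1007/9) = 909288/939509 + 1635066/(1343/12) = 909288/939509 + 1635066*(12/1343) = 909288/939509 + 19620792/1343 = 18435131844912/1261760587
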